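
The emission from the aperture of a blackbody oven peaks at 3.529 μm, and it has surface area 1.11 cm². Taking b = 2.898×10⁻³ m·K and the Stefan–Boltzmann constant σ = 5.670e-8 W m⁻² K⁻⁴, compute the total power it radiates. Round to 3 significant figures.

P ≈ 2.86 W

Wien's law: T = b/λ_max = 2.898×10⁻³/3.529×10⁻⁶ = 821.196 K.
Area A = 1.11 cm² = 1.11×10⁻⁴ m².
Then P = σAT⁴ = 5.670×10⁻⁸×1.11×10⁻⁴×(821.196)⁴ = 2.86 W.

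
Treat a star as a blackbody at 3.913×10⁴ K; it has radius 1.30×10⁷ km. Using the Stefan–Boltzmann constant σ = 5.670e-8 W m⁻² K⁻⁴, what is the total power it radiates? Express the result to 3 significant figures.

Surface area A = 4πR² = 4π(1.30×10¹⁰ m)² = 2.12372×10²¹ m².
P = σAT⁴ = 5.670×10⁻⁸ × 2.12372×10²¹ × (3.913×10⁴)⁴ = 2.82×10³² W.

P ≈ 2.82×10³² W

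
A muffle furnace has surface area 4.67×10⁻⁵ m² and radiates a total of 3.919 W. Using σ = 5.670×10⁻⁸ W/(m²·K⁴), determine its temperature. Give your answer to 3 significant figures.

Area A = 4.67×10⁻⁵ m².
P = σAT⁴ ⇒ T = (P/(σA))^(1/4) = (3.919/(5.670×10⁻⁸×4.67×10⁻⁵))^(1/4) = 1.10×10³ K.

T ≈ 1.10×10³ K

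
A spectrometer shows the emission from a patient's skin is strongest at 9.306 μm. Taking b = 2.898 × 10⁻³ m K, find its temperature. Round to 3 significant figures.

T ≈ 311 K

Wien's law gives T = b/λ_max = (2.898×10⁻³ m·K)/(9.306×10⁻⁶ m) = 311 K.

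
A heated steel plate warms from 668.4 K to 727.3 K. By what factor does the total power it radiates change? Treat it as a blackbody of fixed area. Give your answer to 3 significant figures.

P₂/P₁ ≈ 1.40

P ∝ T⁴, so P₂/P₁ = (T₂/T₁)⁴ = (727.3/668.4)⁴ = (1.08812)⁴ = 1.40.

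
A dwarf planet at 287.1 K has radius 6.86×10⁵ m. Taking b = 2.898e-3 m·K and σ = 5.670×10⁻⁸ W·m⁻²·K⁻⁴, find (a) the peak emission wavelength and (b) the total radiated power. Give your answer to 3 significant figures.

λ_max ≈ 10.1 μm; P ≈ 2.28×10¹⁵ W

(a) λ_max = b/T = 2.898×10⁻³/287.1 = 1.009×10⁻⁵ m = 10.1 μm.
Surface area A = 4πR² = 4π(6.86×10⁵ m)² = 5.91368×10¹² m².
(b) P = σAT⁴ = 5.670×10⁻⁸×5.91368×10¹²×(287.1)⁴ = 2.28×10¹⁵ W.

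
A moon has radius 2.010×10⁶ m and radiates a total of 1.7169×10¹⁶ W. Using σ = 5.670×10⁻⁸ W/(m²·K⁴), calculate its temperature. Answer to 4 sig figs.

Surface area A = 4πR² = 4π(2.010×10⁶ m)² = 5.07694×10¹³ m².
P = σAT⁴ ⇒ T = (P/(σA))^(1/4) = (1.7169×10¹⁶/(5.670×10⁻⁸×5.07694×10¹³))^(1/4) = 277.9 K.

T ≈ 277.9 K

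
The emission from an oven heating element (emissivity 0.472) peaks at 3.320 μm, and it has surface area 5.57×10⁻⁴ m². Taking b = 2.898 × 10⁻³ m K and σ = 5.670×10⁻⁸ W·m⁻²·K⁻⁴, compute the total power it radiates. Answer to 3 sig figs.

Wien's law: T = b/λ_max = 2.898×10⁻³/3.320×10⁻⁶ = 872.892 K.
Area A = 5.57×10⁻⁴ m².
Then P = εσAT⁴ = 0.472×5.670×10⁻⁸×5.57×10⁻⁴×(872.892)⁴ = 8.65 W.

P ≈ 8.65 W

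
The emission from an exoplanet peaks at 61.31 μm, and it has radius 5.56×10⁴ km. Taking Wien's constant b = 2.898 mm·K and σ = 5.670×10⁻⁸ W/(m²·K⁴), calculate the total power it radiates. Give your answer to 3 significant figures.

P ≈ 1.10×10¹⁶ W

Wien's law: T = b/λ_max = 2.898×10⁻³/6.131×10⁻⁵ = 47.2680 K.
Surface area A = 4πR² = 4π(5.56×10⁷ m)² = 3.88472×10¹⁶ m².
Then P = σAT⁴ = 5.670×10⁻⁸×3.88472×10¹⁶×(47.2680)⁴ = 1.10×10¹⁶ W.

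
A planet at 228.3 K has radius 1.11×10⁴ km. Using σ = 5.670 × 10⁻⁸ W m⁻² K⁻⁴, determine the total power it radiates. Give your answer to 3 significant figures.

Surface area A = 4πR² = 4π(1.11×10⁷ m)² = 1.54830×10¹⁵ m².
P = σAT⁴ = 5.670×10⁻⁸ × 1.54830×10¹⁵ × (228.3)⁴ = 2.38×10¹⁷ W.

P ≈ 2.38×10¹⁷ W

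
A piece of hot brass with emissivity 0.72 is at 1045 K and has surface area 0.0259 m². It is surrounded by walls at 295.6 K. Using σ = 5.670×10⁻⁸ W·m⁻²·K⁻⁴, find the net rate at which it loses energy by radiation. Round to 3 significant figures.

Area A = 0.0259 m².
Net radiated power P_net = εσA(T⁴ − T₀⁴) = 0.72×5.670×10⁻⁸×0.0259×(1045⁴ − 295.6⁴).
T⁴ − T₀⁴ = 1.19252×10¹² − 7.63515×10⁹ = 1.18488×10¹² K⁴, so P_net = 1.25×10³ W.

Net loss ≈ 1.25×10³ W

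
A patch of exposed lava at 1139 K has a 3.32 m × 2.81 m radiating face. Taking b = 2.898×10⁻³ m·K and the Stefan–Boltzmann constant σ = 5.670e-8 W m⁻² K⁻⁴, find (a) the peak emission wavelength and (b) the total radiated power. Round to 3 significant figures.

(a) λ_max = b/T = 2.898×10⁻³/1139 = 2.544×10⁻⁶ m = 2.54 μm.
Area A = 3.32 × 2.81 = 9.3292 m².
(b) P = σAT⁴ = 5.670×10⁻⁸×9.3292×(1139)⁴ = 8.90×10⁵ W.

λ_max ≈ 2.54 μm; P ≈ 8.90×10⁵ W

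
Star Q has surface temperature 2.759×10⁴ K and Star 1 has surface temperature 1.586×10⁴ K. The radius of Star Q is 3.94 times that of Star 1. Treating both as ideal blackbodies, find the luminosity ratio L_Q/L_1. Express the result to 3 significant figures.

L ∝ R²T⁴, so L_Q/L_1 = (R_Q/R_1)²(T_Q/T_1)⁴ = (3.94)² × (2.759×10⁴/1.586×10⁴)⁴ = 15.5236 × 9.15786 = 142.

L_Q/L_1 ≈ 142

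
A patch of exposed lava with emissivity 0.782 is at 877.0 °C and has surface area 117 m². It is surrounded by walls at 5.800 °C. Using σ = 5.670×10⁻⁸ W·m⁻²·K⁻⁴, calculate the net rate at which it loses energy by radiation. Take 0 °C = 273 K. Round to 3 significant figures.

T = 877.0 °C + 273 = 1150.0 K.
Surroundings: T = 5.800 °C + 273 = 278.800 K.
Area A = 117 m².
Net radiated power P_net = εσA(T⁴ − T₀⁴) = 0.782×5.670×10⁻⁸×117×(1150.0⁴ − 278.800⁴).
T⁴ − T₀⁴ = 1.74901×10¹² − 6.04187×10⁹ = 1.74297×10¹² K⁴, so P_net = 9.04×10⁶ W.

Net loss ≈ 9.04×10⁶ W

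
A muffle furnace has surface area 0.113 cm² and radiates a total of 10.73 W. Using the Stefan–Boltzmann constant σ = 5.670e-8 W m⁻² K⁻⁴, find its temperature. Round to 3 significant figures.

T ≈ 2.02×10³ K

Area A = 0.113 cm² = 1.13×10⁻⁵ m².
P = σAT⁴ ⇒ T = (P/(σA))^(1/4) = (10.73/(5.670×10⁻⁸×1.13×10⁻⁵))^(1/4) = 2.02×10³ K.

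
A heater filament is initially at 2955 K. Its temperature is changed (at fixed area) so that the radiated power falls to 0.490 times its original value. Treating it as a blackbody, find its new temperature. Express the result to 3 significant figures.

P ∝ T⁴, so T₂/T₁ = (P₂/P₁)^(1/4) = (0.490)^(1/4) = 0.836660.
T₂ = 2955 × 0.836660 = 2.47×10³ K.

T₂ ≈ 2.47×10³ K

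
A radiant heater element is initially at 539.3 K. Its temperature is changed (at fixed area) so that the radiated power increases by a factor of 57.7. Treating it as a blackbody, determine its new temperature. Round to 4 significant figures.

P ∝ T⁴, so T₂/T₁ = (P₂/P₁)^(1/4) = (57.7)^(1/4) = 2.75609.
T₂ = 539.3 × 2.75609 = 1486 K.

T₂ ≈ 1486 K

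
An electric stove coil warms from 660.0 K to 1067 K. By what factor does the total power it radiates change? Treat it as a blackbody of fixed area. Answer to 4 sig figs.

P ∝ T⁴, so P₂/P₁ = (T₂/T₁)⁴ = (1067/660.0)⁴ = (1.61667)⁴ = 6.831.

P₂/P₁ ≈ 6.831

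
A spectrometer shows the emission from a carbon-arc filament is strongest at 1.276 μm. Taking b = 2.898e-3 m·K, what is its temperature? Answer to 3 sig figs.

Wien's law gives T = b/λ_max = (2.898×10⁻³ m·K)/(1.276×10⁻⁶ m) = 2.27×10³ K.

T ≈ 2.27×10³ K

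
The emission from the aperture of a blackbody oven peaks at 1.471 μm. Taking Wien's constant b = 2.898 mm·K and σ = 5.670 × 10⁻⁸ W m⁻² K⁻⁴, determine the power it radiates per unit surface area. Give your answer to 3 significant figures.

Wien's law: T = b/λ_max = 2.898×10⁻³/1.471×10⁻⁶ = 1970.09 K.
Then I = σT⁴ = 5.670×10⁻⁸×(1970.09)⁴ = 8.54×10⁵ W/m².

I ≈ 8.54×10⁵ W/m²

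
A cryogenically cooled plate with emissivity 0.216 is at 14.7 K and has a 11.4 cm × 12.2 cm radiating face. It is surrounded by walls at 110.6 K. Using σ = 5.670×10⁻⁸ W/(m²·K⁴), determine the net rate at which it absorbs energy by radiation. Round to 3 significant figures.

Net gain ≈ 0.0255 W

Area A = 0.114 × 0.122 = 0.013908 m².
Net radiated power P_net = εσA(T⁴ − T₀⁴) = 0.216×5.670×10⁻⁸×0.013908×(14.7⁴ − 110.6⁴).
T⁴ − T₀⁴ = 46694.9 − 1.49631×10⁸ = -1.49584×10⁸ K⁴, so P_net = -0.0255 W — negative, meaning a net gain of 0.0255 W.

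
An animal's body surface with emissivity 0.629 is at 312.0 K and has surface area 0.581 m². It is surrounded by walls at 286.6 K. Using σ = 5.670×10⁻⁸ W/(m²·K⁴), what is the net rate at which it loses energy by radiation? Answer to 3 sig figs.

Net loss ≈ 56.5 W

Area A = 0.581 m².
Net radiated power P_net = εσA(T⁴ − T₀⁴) = 0.629×5.670×10⁻⁸×0.581×(312.0⁴ − 286.6⁴).
T⁴ − T₀⁴ = 9.47585×10⁹ − 6.74691×10⁹ = 2.72894×10⁹ K⁴, so P_net = 56.5 W.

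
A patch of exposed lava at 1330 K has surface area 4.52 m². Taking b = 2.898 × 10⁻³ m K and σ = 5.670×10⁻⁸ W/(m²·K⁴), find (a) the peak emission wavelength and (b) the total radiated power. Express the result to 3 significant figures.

λ_max ≈ 2.18×10³ nm; P ≈ 8.02×10⁵ W

(a) λ_max = b/T = 2.898×10⁻³/1330 = 2.179×10⁻⁶ m = 2.18×10³ nm.
Area A = 4.52 m².
(b) P = σAT⁴ = 5.670×10⁻⁸×4.52×(1330)⁴ = 8.02×10⁵ W.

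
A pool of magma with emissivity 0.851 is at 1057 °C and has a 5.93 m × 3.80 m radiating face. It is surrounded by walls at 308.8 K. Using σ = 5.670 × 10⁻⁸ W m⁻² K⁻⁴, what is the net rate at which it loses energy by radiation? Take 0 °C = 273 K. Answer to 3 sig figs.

T = 1057 °C + 273 = 1330 K.
Area A = 5.93 × 3.80 = 22.534 m².
Net radiated power P_net = εσA(T⁴ − T₀⁴) = 0.851×5.670×10⁻⁸×22.534×(1330⁴ − 308.8⁴).
T⁴ − T₀⁴ = 3.12901×10¹² − 9.09304×10⁹ = 3.11992×10¹² K⁴, so P_net = 3.39×10⁶ W.

Net loss ≈ 3.39×10⁶ W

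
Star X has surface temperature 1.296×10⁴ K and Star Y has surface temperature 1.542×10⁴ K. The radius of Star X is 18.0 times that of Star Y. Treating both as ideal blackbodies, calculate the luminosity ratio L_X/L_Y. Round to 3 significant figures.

L ∝ R²T⁴, so L_X/L_Y = (R_X/R_Y)²(T_X/T_Y)⁴ = (18.0)² × (1.296×10⁴/1.542×10⁴)⁴ = 324 × 0.498979 = 162.

L_X/L_Y ≈ 162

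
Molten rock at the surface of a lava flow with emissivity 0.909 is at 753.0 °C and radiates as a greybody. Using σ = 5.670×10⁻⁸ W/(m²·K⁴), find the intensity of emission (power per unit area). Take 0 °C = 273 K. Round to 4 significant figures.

I ≈ 5.711×10⁴ W/m²

T = 753.0 °C + 273 = 1026.0 K.
Stefan–Boltzmann: I = εσT⁴ = 0.909 × 5.670×10⁻⁸ × (1026.0)⁴ = 5.711×10⁴ W/m².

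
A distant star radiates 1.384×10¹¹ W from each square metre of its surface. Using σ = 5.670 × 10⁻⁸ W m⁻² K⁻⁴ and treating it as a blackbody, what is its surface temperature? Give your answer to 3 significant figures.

T ≈ 3.95×10⁴ K

I = σT⁴, so T = (I/σ)^(1/4) = (1.384×10¹¹/(5.670×10⁻⁸))^(1/4) = 3.95×10⁴ K.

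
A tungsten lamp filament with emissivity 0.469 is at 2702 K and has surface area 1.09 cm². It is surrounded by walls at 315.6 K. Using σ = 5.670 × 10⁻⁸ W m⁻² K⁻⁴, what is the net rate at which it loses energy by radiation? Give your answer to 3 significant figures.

Area A = 1.09 cm² = 1.09×10⁻⁴ m².
Net radiated power P_net = εσA(T⁴ − T₀⁴) = 0.469×5.670×10⁻⁸×1.09×10⁻⁴×(2702⁴ − 315.6⁴).
T⁴ − T₀⁴ = 5.33017×10¹³ − 9.92083×10⁹ = 5.32918×10¹³ K⁴, so P_net = 154 W.

Net loss ≈ 154 W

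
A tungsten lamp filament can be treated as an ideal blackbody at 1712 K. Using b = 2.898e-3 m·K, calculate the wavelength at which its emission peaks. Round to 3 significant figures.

Wien's displacement law: λ_max = b/T = (2.898×10⁻³ m·K)/(1712 K) = 1.693×10⁻⁶ m.
That is 1.69×10³ nm, in the infrared range.

λ_max ≈ 1.69×10³ nm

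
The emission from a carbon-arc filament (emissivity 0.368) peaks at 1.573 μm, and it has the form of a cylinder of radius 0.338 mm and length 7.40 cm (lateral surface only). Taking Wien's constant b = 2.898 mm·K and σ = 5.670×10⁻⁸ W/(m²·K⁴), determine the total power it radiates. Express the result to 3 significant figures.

P ≈ 37.8 W

Wien's law: T = b/λ_max = 2.898×10⁻³/1.573×10⁻⁶ = 1842.34 K.
Lateral area A = 2πrL = 2π×3.38×10⁻⁴×0.0740 = 1.57155×10⁻⁴ m².
Then P = εσAT⁴ = 0.368×5.670×10⁻⁸×1.57155×10⁻⁴×(1842.34)⁴ = 37.8 W.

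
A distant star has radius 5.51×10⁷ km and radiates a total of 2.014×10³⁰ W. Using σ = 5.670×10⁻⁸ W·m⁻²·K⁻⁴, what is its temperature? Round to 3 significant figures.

Surface area A = 4πR² = 4π(5.51×10¹⁰ m)² = 3.81516×10²² m².
P = σAT⁴ ⇒ T = (P/(σA))^(1/4) = (2.014×10³⁰/(5.670×10⁻⁸×3.81516×10²²))^(1/4) = 5.52×10³ K.

T ≈ 5.52×10³ K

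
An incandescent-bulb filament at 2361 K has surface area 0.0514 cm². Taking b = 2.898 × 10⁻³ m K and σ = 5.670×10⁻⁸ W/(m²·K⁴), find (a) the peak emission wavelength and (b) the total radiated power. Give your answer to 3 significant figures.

λ_max ≈ 1.23×10³ nm; P ≈ 9.06 W

(a) λ_max = b/T = 2.898×10⁻³/2361 = 1.227×10⁻⁶ m = 1.23×10³ nm.
Area A = 0.0514 cm² = 5.14×10⁻⁶ m².
(b) P = σAT⁴ = 5.670×10⁻⁸×5.14×10⁻⁶×(2361)⁴ = 9.06 W.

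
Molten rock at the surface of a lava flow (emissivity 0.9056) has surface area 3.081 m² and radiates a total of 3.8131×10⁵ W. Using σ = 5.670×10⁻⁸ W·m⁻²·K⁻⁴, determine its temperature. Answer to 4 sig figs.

T ≈ 1246 K

Area A = 3.081 m².
P = εσAT⁴ ⇒ T = (P/(εσA))^(1/4) = (3.8131×10⁵/(0.9056×5.670×10⁻⁸×3.081))^(1/4) = 1246 K.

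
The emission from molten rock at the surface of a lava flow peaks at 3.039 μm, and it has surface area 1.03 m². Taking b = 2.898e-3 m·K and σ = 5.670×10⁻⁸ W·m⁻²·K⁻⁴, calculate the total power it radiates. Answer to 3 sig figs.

P ≈ 4.83×10⁴ W

Wien's law: T = b/λ_max = 2.898×10⁻³/3.039×10⁻⁶ = 953.603 K.
Area A = 1.03 m².
Then P = σAT⁴ = 5.670×10⁻⁸×1.03×(953.603)⁴ = 4.83×10⁴ W.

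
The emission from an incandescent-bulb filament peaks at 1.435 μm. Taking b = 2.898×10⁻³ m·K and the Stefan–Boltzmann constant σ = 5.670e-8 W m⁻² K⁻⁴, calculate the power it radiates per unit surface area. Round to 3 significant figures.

Wien's law: T = b/λ_max = 2.898×10⁻³/1.435×10⁻⁶ = 2019.51 K.
Then I = σT⁴ = 5.670×10⁻⁸×(2019.51)⁴ = 9.43×10⁵ W/m².

I ≈ 9.43×10⁵ W/m²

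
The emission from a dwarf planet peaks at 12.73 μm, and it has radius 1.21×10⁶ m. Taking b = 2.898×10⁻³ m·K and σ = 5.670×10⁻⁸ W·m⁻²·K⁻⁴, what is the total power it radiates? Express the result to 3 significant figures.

P ≈ 2.80×10¹⁵ W

Wien's law: T = b/λ_max = 2.898×10⁻³/1.273×10⁻⁵ = 227.651 K.
Surface area A = 4πR² = 4π(1.21×10⁶ m)² = 1.83984×10¹³ m².
Then P = σAT⁴ = 5.670×10⁻⁸×1.83984×10¹³×(227.651)⁴ = 2.80×10¹⁵ W.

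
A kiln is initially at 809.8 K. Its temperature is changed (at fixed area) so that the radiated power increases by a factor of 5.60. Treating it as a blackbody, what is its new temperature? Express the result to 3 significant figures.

T₂ ≈ 1.25×10³ K

P ∝ T⁴, so T₂/T₁ = (P₂/P₁)^(1/4) = (5.60)^(1/4) = 1.53832.
T₂ = 809.8 × 1.53832 = 1.25×10³ K.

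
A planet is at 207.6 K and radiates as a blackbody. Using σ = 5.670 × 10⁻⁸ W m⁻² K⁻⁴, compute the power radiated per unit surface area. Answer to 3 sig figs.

I ≈ 105 W/m²

Stefan–Boltzmann: I = σT⁴ = 5.670×10⁻⁸ × (207.6)⁴ = 105 W/m².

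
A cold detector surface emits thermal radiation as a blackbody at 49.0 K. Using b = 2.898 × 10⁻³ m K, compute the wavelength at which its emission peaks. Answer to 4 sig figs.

Wien's displacement law: λ_max = b/T = (2.898×10⁻³ m·K)/(49.0 K) = 5.9143×10⁻⁵ m.
That is 59.14 μm, in the infrared range.

λ_max ≈ 59.14 μm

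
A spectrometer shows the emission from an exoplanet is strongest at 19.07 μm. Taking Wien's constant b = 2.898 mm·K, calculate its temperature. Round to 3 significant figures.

T ≈ 152 K

Wien's law gives T = b/λ_max = (2.898×10⁻³ m·K)/(1.907×10⁻⁵ m) = 152 K.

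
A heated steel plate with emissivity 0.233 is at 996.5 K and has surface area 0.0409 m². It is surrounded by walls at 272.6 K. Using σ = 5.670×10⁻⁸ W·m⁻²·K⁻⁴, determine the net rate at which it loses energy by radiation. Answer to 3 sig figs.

Area A = 0.0409 m².
Net radiated power P_net = εσA(T⁴ − T₀⁴) = 0.233×5.670×10⁻⁸×0.0409×(996.5⁴ − 272.6⁴).
T⁴ − T₀⁴ = 9.86073×10¹¹ − 5.52209×10⁹ = 9.80551×10¹¹ K⁴, so P_net = 530 W.

Net loss ≈ 530 W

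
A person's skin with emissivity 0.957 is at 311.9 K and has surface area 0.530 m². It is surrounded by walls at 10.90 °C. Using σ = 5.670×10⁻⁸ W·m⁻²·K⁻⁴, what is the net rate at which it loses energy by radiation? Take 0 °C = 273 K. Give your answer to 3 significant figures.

Net loss ≈ 85.3 W

Surroundings: T = 10.90 °C + 273 = 283.90 K.
Area A = 0.530 m².
Net radiated power P_net = εσA(T⁴ − T₀⁴) = 0.957×5.670×10⁻⁸×0.530×(311.9⁴ − 283.90⁴).
T⁴ − T₀⁴ = 9.46371×10⁹ − 6.49623×10⁹ = 2.96748×10⁹ K⁴, so P_net = 85.3 W.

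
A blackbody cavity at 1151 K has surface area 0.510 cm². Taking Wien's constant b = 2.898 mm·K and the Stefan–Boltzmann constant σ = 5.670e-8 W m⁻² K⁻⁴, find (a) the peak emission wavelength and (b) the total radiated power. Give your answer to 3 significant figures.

(a) λ_max = b/T = 2.898×10⁻³/1151 = 2.518×10⁻⁶ m = 2.52×10³ nm.
Area A = 0.510 cm² = 5.10×10⁻⁵ m².
(b) P = σAT⁴ = 5.670×10⁻⁸×5.10×10⁻⁵×(1151)⁴ = 5.08 W.

λ_max ≈ 2.52×10³ nm; P ≈ 5.08 W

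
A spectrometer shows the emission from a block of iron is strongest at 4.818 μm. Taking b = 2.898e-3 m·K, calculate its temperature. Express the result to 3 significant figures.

Wien's law gives T = b/λ_max = (2.898×10⁻³ m·K)/(4.818×10⁻⁶ m) = 601 K.

T ≈ 601 K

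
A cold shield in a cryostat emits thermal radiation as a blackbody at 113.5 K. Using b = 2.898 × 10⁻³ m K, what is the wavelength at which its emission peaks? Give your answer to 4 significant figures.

λ_max ≈ 25.53 μm

Wien's displacement law: λ_max = b/T = (2.898×10⁻³ m·K)/(113.5 K) = 2.5533×10⁻⁵ m.
That is 25.53 μm, in the infrared range.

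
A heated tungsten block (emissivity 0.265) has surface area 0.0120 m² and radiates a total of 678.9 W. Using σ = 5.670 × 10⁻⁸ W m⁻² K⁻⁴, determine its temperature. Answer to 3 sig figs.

Area A = 0.0120 m².
P = εσAT⁴ ⇒ T = (P/(εσA))^(1/4) = (678.9/(0.265×5.670×10⁻⁸×0.0120))^(1/4) = 1.39×10³ K.

T ≈ 1.39×10³ K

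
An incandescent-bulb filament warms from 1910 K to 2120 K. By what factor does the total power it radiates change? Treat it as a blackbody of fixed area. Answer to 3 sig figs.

P₂/P₁ ≈ 1.52

P ∝ T⁴, so P₂/P₁ = (T₂/T₁)⁴ = (2120/1910)⁴ = (1.10995)⁴ = 1.52.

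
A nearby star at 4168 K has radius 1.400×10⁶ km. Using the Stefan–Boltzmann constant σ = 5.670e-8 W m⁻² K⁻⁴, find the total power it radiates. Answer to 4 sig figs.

P ≈ 4.215×10²⁶ W

Surface area A = 4πR² = 4π(1.400×10⁹ m)² = 2.46301×10¹⁹ m².
P = σAT⁴ = 5.670×10⁻⁸ × 2.46301×10¹⁹ × (4168)⁴ = 4.215×10²⁶ W.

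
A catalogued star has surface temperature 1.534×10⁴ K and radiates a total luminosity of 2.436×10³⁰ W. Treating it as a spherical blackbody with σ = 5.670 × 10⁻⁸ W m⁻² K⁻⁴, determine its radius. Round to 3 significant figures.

L = 4πR²σT⁴ ⇒ R = √(L/(4πσT⁴)).
σT⁴ = 3.13967×10⁹ W/m², so R = √(2.436×10³⁰/(4π×3.13967×10⁹)) = 7.86×10⁹ m.

R ≈ 7.86×10⁹ m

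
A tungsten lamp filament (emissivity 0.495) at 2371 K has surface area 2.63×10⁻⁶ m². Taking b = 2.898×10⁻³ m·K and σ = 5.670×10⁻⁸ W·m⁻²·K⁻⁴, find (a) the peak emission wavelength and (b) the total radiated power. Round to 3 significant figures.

(a) λ_max = b/T = 2.898×10⁻³/2371 = 1.222×10⁻⁶ m = 1.22 μm.
Area A = 2.63×10⁻⁶ m².
(b) P = εσAT⁴ = 0.495×5.670×10⁻⁸×2.63×10⁻⁶×(2371)⁴ = 2.33 W.

λ_max ≈ 1.22 μm; P ≈ 2.33 W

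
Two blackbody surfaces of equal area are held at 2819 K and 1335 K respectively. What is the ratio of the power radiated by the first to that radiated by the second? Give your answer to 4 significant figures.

With equal areas, P₁/P₂ = (T₁/T₂)⁴ = (2819/1335)⁴ = 19.88.

P₁/P₂ ≈ 19.88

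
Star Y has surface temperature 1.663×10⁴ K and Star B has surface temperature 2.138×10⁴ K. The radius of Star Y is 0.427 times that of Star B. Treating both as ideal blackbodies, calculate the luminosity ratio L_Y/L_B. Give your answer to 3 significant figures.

L_Y/L_B ≈ 0.0667

L ∝ R²T⁴, so L_Y/L_B = (R_Y/R_B)²(T_Y/T_B)⁴ = (0.427)² × (1.663×10⁴/2.138×10⁴)⁴ = 0.182329 × 0.366048 = 0.0667.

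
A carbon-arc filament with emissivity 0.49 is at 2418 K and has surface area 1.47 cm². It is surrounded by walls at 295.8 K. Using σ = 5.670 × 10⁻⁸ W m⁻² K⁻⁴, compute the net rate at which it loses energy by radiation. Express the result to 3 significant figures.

Net loss ≈ 140 W

Area A = 1.47 cm² = 1.47×10⁻⁴ m².
Net radiated power P_net = εσA(T⁴ − T₀⁴) = 0.49×5.670×10⁻⁸×1.47×10⁻⁴×(2418⁴ − 295.8⁴).
T⁴ − T₀⁴ = 3.41842×10¹³ − 7.65584×10⁹ = 3.41765×10¹³ K⁴, so P_net = 140 W.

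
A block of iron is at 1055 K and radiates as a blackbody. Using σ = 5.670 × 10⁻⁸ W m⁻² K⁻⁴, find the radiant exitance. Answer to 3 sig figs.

I ≈ 7.02×10⁴ W/m²

Stefan–Boltzmann: I = σT⁴ = 5.670×10⁻⁸ × (1055)⁴ = 7.02×10⁴ W/m².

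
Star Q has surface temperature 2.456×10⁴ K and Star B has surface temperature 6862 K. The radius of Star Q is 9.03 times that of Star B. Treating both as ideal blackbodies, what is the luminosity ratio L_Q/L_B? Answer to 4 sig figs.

L ∝ R²T⁴, so L_Q/L_B = (R_Q/R_B)²(T_Q/T_B)⁴ = (9.03)² × (2.456×10⁴/6862)⁴ = 81.5409 × 164.101 = 1.338×10⁴.

L_Q/L_B ≈ 1.338×10⁴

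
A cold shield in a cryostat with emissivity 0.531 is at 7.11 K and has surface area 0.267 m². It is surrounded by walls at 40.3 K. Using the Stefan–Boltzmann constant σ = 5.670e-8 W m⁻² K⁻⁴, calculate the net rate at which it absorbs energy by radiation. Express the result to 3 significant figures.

Area A = 0.267 m².
Net radiated power P_net = εσA(T⁴ − T₀⁴) = 0.531×5.670×10⁻⁸×0.267×(7.11⁴ − 40.3⁴).
T⁴ − T₀⁴ = 2555.51 − 2.63767×10⁶ = -2.63511×10⁶ K⁴, so P_net = -0.0212 W — negative, meaning a net gain of 0.0212 W.

Net gain ≈ 0.0212 W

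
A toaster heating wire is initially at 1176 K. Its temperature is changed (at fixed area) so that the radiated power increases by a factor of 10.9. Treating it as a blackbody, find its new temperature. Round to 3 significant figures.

T₂ ≈ 2.14×10³ K

P ∝ T⁴, so T₂/T₁ = (P₂/P₁)^(1/4) = (10.9)^(1/4) = 1.81701.
T₂ = 1176 × 1.81701 = 2.14×10³ K.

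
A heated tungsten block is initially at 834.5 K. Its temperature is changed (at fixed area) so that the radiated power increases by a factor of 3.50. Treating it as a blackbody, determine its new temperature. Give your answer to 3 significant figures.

T₂ ≈ 1.14×10³ K

P ∝ T⁴, so T₂/T₁ = (P₂/P₁)^(1/4) = (3.50)^(1/4) = 1.36778.
T₂ = 834.5 × 1.36778 = 1.14×10³ K.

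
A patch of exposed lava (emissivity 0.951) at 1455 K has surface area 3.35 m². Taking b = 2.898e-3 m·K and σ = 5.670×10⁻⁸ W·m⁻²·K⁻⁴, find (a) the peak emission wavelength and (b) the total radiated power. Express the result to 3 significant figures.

(a) λ_max = b/T = 2.898×10⁻³/1455 = 1.992×10⁻⁶ m = 1.99×10³ nm.
Area A = 3.35 m².
(b) P = εσAT⁴ = 0.951×5.670×10⁻⁸×3.35×(1455)⁴ = 8.10×10⁵ W.

λ_max ≈ 1.99×10³ nm; P ≈ 8.10×10⁵ W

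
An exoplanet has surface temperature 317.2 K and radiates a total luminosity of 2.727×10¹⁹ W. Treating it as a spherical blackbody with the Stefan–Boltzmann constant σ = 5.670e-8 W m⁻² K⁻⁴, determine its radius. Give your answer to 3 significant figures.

L = 4πR²σT⁴ ⇒ R = √(L/(4πσT⁴)).
σT⁴ = 574.005 W/m², so R = √(2.727×10¹⁹/(4π×574.005)) = 6.15×10⁷ m.

R ≈ 6.15×10⁷ m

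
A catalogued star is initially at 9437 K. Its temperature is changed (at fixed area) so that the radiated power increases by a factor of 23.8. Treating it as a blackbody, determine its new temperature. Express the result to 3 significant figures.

T₂ ≈ 2.08×10⁴ K

P ∝ T⁴, so T₂/T₁ = (P₂/P₁)^(1/4) = (23.8)^(1/4) = 2.20874.
T₂ = 9437 × 2.20874 = 2.08×10⁴ K.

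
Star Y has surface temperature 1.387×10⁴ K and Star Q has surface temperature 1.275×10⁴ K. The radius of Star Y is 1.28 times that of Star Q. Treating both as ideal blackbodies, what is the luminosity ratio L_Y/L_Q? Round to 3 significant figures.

L ∝ R²T⁴, so L_Y/L_Q = (R_Y/R_Q)²(T_Y/T_Q)⁴ = (1.28)² × (1.387×10⁴/1.275×10⁴)⁴ = 1.6384 × 1.40044 = 2.29.

L_Y/L_Q ≈ 2.29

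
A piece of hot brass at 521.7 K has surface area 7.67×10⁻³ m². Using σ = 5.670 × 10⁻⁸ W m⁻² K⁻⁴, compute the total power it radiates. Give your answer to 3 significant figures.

P ≈ 32.2 W

Area A = 7.67×10⁻³ m².
P = σAT⁴ = 5.670×10⁻⁸ × 7.67×10⁻³ × (521.7)⁴ = 32.2 W.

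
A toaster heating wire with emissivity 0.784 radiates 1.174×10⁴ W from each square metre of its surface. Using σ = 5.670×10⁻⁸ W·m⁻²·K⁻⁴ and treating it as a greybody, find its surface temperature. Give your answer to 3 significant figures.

T ≈ 717 K

I = εσT⁴, so T = (I/εσ)^(1/4) = (1.174×10⁴/(0.784×5.670×10⁻⁸))^(1/4) = 717 K.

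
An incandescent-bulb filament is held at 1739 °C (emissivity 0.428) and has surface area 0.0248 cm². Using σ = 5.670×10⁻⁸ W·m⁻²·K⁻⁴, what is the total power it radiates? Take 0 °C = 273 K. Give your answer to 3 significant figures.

P ≈ 0.986 W

T = 1739 °C + 273 = 2012 K.
Area A = 0.0248 cm² = 2.48×10⁻⁶ m².
P = εσAT⁴ = 0.428 × 5.670×10⁻⁸ × 2.48×10⁻⁶ × (2012)⁴ = 0.986 W.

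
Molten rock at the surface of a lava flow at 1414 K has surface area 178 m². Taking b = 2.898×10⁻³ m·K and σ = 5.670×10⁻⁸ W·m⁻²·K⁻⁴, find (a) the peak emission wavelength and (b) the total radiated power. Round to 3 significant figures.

(a) λ_max = b/T = 2.898×10⁻³/1414 = 2.050×10⁻⁶ m = 2.05 μm.
Area A = 178 m².
(b) P = σAT⁴ = 5.670×10⁻⁸×178×(1414)⁴ = 4.03×10⁷ W.

λ_max ≈ 2.05 μm; P ≈ 4.03×10⁷ W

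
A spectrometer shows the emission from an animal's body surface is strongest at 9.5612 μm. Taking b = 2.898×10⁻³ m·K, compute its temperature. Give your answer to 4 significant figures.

T ≈ 303.1 K

Wien's law gives T = b/λ_max = (2.898×10⁻³ m·K)/(9.5612×10⁻⁶ m) = 303.1 K.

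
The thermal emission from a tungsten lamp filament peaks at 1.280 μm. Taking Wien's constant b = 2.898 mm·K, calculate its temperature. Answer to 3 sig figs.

T ≈ 2.26×10³ K

Wien's law gives T = b/λ_max = (2.898×10⁻³ m·K)/(1.280×10⁻⁶ m) = 2.26×10³ K.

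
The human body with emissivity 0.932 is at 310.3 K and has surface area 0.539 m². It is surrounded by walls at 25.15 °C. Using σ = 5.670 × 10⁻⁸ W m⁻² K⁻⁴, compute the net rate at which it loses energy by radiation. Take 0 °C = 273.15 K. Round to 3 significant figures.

Net loss ≈ 38.5 W

Surroundings: T = 25.15 °C + 273.15 = 298.30 K.
Area A = 0.539 m².
Net radiated power P_net = εσA(T⁴ − T₀⁴) = 0.932×5.670×10⁻⁸×0.539×(310.3⁴ − 298.30⁴).
T⁴ − T₀⁴ = 9.27101×10⁹ − 7.91795×10⁹ = 1.35306×10⁹ K⁴, so P_net = 38.5 W.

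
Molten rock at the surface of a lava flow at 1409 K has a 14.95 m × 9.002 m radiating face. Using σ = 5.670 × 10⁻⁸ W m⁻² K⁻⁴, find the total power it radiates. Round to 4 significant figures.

Area A = 14.95 × 9.002 = 134.58 m².
P = σAT⁴ = 5.670×10⁻⁸ × 134.58 × (1409)⁴ = 3.008×10⁷ W.

P ≈ 3.008×10⁷ W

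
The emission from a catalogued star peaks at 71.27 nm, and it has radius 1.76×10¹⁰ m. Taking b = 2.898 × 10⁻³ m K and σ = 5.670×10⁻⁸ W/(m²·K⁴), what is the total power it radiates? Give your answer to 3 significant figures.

P ≈ 6.03×10³² W

Wien's law: T = b/λ_max = 2.898×10⁻³/7.127×10⁻⁸ = 40662.3 K.
Surface area A = 4πR² = 4π(1.76×10¹⁰ m)² = 3.89256×10²¹ m².
Then P = σAT⁴ = 5.670×10⁻⁸×3.89256×10²¹×(40662.3)⁴ = 6.03×10³² W.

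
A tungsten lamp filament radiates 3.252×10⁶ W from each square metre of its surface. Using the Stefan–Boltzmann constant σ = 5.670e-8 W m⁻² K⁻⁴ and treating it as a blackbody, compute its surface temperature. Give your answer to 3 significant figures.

T ≈ 2.75×10³ K

I = σT⁴, so T = (I/σ)^(1/4) = (3.252×10⁶/(5.670×10⁻⁸))^(1/4) = 2.75×10³ K.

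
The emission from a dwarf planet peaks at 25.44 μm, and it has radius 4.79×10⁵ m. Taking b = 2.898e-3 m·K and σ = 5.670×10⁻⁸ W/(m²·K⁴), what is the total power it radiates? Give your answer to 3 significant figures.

Wien's law: T = b/λ_max = 2.898×10⁻³/2.544×10⁻⁵ = 113.915 K.
Surface area A = 4πR² = 4π(4.79×10⁵ m)² = 2.88324×10¹² m².
Then P = σAT⁴ = 5.670×10⁻⁸×2.88324×10¹²×(113.915)⁴ = 2.75×10¹³ W.

P ≈ 2.75×10¹³ W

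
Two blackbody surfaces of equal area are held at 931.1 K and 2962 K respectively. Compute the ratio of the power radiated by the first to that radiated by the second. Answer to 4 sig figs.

P₁/P₂ ≈ 9.764×10⁻³

With equal areas, P₁/P₂ = (T₁/T₂)⁴ = (931.1/2962)⁴ = 9.764×10⁻³.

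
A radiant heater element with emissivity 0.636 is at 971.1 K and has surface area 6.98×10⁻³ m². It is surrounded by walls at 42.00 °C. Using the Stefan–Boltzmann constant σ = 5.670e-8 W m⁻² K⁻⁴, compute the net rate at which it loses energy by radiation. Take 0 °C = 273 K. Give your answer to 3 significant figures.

Surroundings: T = 42.00 °C + 273 = 315.00 K.
Area A = 6.98×10⁻³ m².
Net radiated power P_net = εσA(T⁴ − T₀⁴) = 0.636×5.670×10⁻⁸×6.98×10⁻³×(971.1⁴ − 315.00⁴).
T⁴ − T₀⁴ = 8.89315×10¹¹ − 9.84560×10⁹ = 8.79469×10¹¹ K⁴, so P_net = 221 W.

Net loss ≈ 221 W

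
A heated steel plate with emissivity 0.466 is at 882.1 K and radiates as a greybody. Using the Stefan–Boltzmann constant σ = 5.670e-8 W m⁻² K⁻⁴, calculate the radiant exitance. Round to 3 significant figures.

I ≈ 1.60×10⁴ W/m²

Stefan–Boltzmann: I = εσT⁴ = 0.466 × 5.670×10⁻⁸ × (882.1)⁴ = 1.60×10⁴ W/m².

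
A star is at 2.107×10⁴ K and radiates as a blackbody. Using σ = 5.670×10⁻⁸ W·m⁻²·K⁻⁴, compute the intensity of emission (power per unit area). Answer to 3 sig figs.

I ≈ 1.12×10¹⁰ W/m²

Stefan–Boltzmann: I = σT⁴ = 5.670×10⁻⁸ × (2.107×10⁴)⁴ = 1.12×10¹⁰ W/m².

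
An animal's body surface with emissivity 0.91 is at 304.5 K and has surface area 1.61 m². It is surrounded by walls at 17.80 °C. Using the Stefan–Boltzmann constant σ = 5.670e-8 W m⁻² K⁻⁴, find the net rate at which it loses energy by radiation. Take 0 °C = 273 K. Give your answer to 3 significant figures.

Surroundings: T = 17.80 °C + 273 = 290.80 K.
Area A = 1.61 m².
Net radiated power P_net = εσA(T⁴ − T₀⁴) = 0.91×5.670×10⁻⁸×1.61×(304.5⁴ − 290.80⁴).
T⁴ − T₀⁴ = 8.59704×10⁹ − 7.15118×10⁹ = 1.44586×10⁹ K⁴, so P_net = 120 W.

Net loss ≈ 120 W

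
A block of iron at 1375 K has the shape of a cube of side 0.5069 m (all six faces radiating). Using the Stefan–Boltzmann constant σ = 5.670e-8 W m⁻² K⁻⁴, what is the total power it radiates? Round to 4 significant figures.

Area A = 6s² = 6×(0.5069 m)² = 1.54169 m².
P = σAT⁴ = 5.670×10⁻⁸ × 1.54169 × (1375)⁴ = 3.125×10⁵ W.

P ≈ 3.125×10⁵ W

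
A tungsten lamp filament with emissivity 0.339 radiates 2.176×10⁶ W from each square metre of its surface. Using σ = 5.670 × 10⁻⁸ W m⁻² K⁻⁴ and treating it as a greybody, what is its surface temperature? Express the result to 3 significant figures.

T ≈ 3.26×10³ K

I = εσT⁴, so T = (I/εσ)^(1/4) = (2.176×10⁶/(0.339×5.670×10⁻⁸))^(1/4) = 3.26×10³ K.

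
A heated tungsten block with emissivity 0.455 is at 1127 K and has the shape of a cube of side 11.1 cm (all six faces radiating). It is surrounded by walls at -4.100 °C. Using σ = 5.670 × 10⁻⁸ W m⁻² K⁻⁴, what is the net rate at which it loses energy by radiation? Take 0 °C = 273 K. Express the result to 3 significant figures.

Net loss ≈ 3.07×10³ W

Surroundings: T = -4.100 °C + 273 = 268.900 K.
Area A = 6s² = 6×(0.111 m)² = 0.073926 m².
Net radiated power P_net = εσA(T⁴ − T₀⁴) = 0.455×5.670×10⁻⁸×0.073926×(1127⁴ − 268.900⁴).
T⁴ − T₀⁴ = 1.61323×10¹² − 5.22833×10⁹ = 1.60800×10¹² K⁴, so P_net = 3.07×10³ W.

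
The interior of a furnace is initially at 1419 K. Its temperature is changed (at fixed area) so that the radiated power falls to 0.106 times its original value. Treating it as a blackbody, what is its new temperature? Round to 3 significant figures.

P ∝ T⁴, so T₂/T₁ = (P₂/P₁)^(1/4) = (0.106)^(1/4) = 0.570593.
T₂ = 1419 × 0.570593 = 810 K.

T₂ ≈ 810 K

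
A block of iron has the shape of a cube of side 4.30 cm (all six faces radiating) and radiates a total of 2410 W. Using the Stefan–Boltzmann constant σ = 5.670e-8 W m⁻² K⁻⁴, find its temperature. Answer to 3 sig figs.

Area A = 6s² = 6×(0.0430 m)² = 0.011094 m².
P = σAT⁴ ⇒ T = (P/(σA))^(1/4) = (2410/(5.670×10⁻⁸×0.011094))^(1/4) = 1.40×10³ K.

T ≈ 1.40×10³ K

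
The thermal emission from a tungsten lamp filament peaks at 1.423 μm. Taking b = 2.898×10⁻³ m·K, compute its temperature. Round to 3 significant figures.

Wien's law gives T = b/λ_max = (2.898×10⁻³ m·K)/(1.423×10⁻⁶ m) = 2.04×10³ K.

T ≈ 2.04×10³ K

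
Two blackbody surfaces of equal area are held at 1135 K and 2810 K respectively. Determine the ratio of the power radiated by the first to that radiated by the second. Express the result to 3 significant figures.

P₁/P₂ ≈ 0.0266

With equal areas, P₁/P₂ = (T₁/T₂)⁴ = (1135/2810)⁴ = 0.0266.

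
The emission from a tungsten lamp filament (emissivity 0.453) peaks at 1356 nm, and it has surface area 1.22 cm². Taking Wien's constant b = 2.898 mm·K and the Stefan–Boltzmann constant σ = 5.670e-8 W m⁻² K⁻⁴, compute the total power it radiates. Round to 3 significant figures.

P ≈ 65.4 W

Wien's law: T = b/λ_max = 2.898×10⁻³/1.356×10⁻⁶ = 2137.17 K.
Area A = 1.22 cm² = 1.22×10⁻⁴ m².
Then P = εσAT⁴ = 0.453×5.670×10⁻⁸×1.22×10⁻⁴×(2137.17)⁴ = 65.4 W.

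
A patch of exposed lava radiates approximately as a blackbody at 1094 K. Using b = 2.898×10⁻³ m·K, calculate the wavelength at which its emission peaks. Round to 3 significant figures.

Wien's displacement law: λ_max = b/T = (2.898×10⁻³ m·K)/(1094 K) = 2.649×10⁻⁶ m.
That is 2.65 μm, in the infrared range.

λ_max ≈ 2.65 μm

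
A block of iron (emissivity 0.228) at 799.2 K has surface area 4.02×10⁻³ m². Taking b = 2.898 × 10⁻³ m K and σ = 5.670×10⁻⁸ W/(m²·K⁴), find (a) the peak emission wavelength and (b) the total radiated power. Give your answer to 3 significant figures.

λ_max ≈ 3.63 μm; P ≈ 21.2 W

(a) λ_max = b/T = 2.898×10⁻³/799.2 = 3.626×10⁻⁶ m = 3.63 μm.
Area A = 4.02×10⁻³ m².
(b) P = εσAT⁴ = 0.228×5.670×10⁻⁸×4.02×10⁻³×(799.2)⁴ = 21.2 W.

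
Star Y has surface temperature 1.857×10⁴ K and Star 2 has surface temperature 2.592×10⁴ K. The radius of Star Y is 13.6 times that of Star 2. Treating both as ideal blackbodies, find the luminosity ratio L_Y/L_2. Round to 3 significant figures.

L_Y/L_2 ≈ 48.7

L ∝ R²T⁴, so L_Y/L_2 = (R_Y/R_2)²(T_Y/T_2)⁴ = (13.6)² × (1.857×10⁴/2.592×10⁴)⁴ = 184.96 × 0.263456 = 48.7.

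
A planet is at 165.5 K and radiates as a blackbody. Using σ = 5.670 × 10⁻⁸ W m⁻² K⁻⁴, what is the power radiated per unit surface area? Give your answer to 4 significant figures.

I ≈ 42.54 W/m²

Stefan–Boltzmann: I = σT⁴ = 5.670×10⁻⁸ × (165.5)⁴ = 42.54 W/m².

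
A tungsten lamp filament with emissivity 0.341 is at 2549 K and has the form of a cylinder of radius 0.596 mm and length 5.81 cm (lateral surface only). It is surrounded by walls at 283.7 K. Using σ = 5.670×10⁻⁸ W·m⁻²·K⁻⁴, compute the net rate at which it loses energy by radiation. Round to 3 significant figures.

Net loss ≈ 178 W

Lateral area A = 2πrL = 2π×5.96×10⁻⁴×0.0581 = 2.17572×10⁻⁴ m².
Net radiated power P_net = εσA(T⁴ − T₀⁴) = 0.341×5.670×10⁻⁸×2.17572×10⁻⁴×(2549⁴ − 283.7⁴).
T⁴ − T₀⁴ = 4.22162×10¹³ − 6.47795×10⁹ = 4.22097×10¹³ K⁴, so P_net = 178 W.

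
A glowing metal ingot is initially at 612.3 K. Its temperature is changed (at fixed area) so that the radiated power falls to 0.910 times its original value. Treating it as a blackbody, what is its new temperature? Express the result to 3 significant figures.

T₂ ≈ 598 K

P ∝ T⁴, so T₂/T₁ = (P₂/P₁)^(1/4) = (0.910)^(1/4) = 0.976698.
T₂ = 612.3 × 0.976698 = 598 K.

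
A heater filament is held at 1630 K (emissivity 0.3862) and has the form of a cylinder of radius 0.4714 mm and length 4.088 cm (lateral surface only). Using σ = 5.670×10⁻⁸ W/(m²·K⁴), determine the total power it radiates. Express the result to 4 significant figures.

P ≈ 18.72 W

Lateral area A = 2πrL = 2π×4.714×10⁻⁴×0.04088 = 1.21082×10⁻⁴ m².
P = εσAT⁴ = 0.3862 × 5.670×10⁻⁸ × 1.21082×10⁻⁴ × (1630)⁴ = 18.72 W.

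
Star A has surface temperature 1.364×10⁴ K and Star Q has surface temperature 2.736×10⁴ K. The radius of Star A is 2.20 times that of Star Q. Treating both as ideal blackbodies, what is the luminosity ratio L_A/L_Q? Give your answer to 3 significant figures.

L_A/L_Q ≈ 0.299

L ∝ R²T⁴, so L_A/L_Q = (R_A/R_Q)²(T_A/T_Q)⁴ = (2.20)² × (1.364×10⁴/2.736×10⁴)⁴ = 4.84 × 0.0617722 = 0.299.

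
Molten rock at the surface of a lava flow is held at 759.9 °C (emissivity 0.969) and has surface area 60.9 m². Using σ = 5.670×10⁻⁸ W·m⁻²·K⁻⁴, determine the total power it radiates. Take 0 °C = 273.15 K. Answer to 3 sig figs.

P ≈ 3.81×10⁶ W

T = 759.9 °C + 273.15 = 1033.05 K.
Area A = 60.9 m².
P = εσAT⁴ = 0.969 × 5.670×10⁻⁸ × 60.9 × (1033.05)⁴ = 3.81×10⁶ W.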